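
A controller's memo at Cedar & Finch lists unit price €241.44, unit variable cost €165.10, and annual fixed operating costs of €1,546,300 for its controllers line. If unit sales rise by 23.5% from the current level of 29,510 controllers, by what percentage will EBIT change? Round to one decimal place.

Contribution at this volume is 29,510 × €76.34 = €2,252,793.40.
Operating income = contribution − fixed costs = €2,252,793.40 − €1,546,300 = €706,493.40.
DOL = contribution ÷ EBIT = €2,252,793.40 ÷ €706,493.40 = 3.1887.
Operating income changes by 3.1887 × +23.5% = +74.9%.

+74.9%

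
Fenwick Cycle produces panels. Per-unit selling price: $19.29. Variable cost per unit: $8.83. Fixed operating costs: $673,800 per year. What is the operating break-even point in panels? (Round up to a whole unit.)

64,417 panels

Contribution margin per unit = $19.29 − $8.83 = $10.46.
Units to break even: $673,800 ÷ $10.46 = 64,416.83, rounded up to 64,417.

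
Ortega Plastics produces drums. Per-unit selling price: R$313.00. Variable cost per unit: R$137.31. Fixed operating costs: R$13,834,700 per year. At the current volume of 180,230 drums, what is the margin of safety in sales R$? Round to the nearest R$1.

Each unit contributes R$313.00 − R$137.31 = R$175.69. Break-even units = R$13,834,700 ÷ R$175.69 = 78,744.95; break-even revenue = 78,744.95 × R$313.00 = R$24,647,168.88.
Current sales = 180,230 × R$313.00 = R$56,411,990.00.
Margin of safety = R$56,411,990.00 − R$24,647,168.88 = R$31,764,821.

R$31,764,821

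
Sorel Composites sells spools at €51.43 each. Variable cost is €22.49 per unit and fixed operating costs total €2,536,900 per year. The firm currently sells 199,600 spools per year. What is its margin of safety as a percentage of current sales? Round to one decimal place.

56.1%

Unit CM = price − variable cost = €51.43 − €22.49 = €28.94. Break-even units = €2,536,900 ÷ €28.94 = 87,660.68; break-even revenue = 87,660.68 × €51.43 = €4,508,388.63.
Current sales = 199,600 × €51.43 = €10,265,428.00.
Margin of safety = (€10,265,428.00 − €4,508,388.63) ÷ €10,265,428.00 = 56.1%.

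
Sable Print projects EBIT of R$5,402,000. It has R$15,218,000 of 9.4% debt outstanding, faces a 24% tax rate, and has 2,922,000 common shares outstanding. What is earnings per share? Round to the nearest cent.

Interest = R$1,430,492.00, so EBT = R$5,402,000 − R$1,430,492.00 = R$3,971,508.00.
After tax at 24%: net income = R$3,971,508.00 × 0.76 = R$3,018,346.08.
EPS = R$3,018,346.08 ÷ 2,922,000 = R$1.03.

R$1.03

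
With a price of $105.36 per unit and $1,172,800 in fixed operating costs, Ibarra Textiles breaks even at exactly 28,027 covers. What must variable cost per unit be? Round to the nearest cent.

$63.51

Contribution per unit must be FC / Q = $1,172,800 / 28,027 = $41.8454.
Variable cost per unit = $105.36 − $41.8454 = $63.51.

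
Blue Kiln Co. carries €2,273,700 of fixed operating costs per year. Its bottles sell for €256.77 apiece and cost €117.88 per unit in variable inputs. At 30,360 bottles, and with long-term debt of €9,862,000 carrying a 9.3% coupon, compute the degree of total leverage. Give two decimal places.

4.11

Contribution at this volume is 30,360 × €138.89 = €4,216,700.40.
Operating income = contribution − fixed costs = €4,216,700.40 − €2,273,700 = €1,943,000.40. Interest = €917,166.00, so EBIT − I = €1,025,834.40.
DCL = contribution ÷ (EBIT − I) = €4,216,700.40 ÷ €1,025,834.40 = 4.1105.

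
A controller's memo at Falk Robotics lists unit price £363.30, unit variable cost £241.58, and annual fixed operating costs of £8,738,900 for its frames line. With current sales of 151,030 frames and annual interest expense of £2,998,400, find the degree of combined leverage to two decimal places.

2.77

At 151,030 units, contribution = 151,030 × £121.72 = £18,383,371.60.
EBIT = £18,383,371.60 − £8,738,900 = £9,644,471.60. Interest = £2,998,400.00, so EBIT − I = £6,646,071.60.
DCL = contribution ÷ (EBIT − I) = £18,383,371.60 ÷ £6,646,071.60 = 2.7661.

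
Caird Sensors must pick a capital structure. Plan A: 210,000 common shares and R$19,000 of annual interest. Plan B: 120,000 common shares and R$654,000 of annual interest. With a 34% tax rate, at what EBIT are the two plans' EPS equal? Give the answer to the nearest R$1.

R$1,500,667

At indifference, (EBIT − 19,000)(1 − t)/210,000 = (EBIT − 654,000)(1 − t)/120,000.
Cancelling (1 − t) and cross-multiplying: 120,000·(EBIT − 19,000) = 210,000·(EBIT − 654,000).
EBIT × (210,000 − 120,000) = 654,000 × 210,000 − 19,000 × 120,000 = 135,060,000,000, so EBIT = 135,060,000,000 ÷ 90,000 = 1,500,666.67.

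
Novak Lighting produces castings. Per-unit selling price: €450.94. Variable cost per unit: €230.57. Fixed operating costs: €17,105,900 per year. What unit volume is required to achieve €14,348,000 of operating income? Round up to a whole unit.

142,733 castings

Contribution margin per unit = €450.94 − €230.57 = €220.37.
Need Q such that Q × €220.37 − €17,105,900 = €14,348,000, i.e. Q = €31,453,900 / €220.37 = 142,732.22 → 142,733.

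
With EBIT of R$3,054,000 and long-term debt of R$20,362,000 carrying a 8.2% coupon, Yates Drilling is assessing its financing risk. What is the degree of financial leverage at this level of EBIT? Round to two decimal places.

Annual interest charges come to R$1,669,684.00.
Degree of financial leverage = EBIT / (EBIT − interest) = R$3,054,000 / R$1,384,316.00 = 2.2061.

2.21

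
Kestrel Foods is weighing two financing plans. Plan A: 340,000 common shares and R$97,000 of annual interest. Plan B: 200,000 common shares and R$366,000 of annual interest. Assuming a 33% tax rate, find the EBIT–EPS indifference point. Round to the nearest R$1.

At indifference, (EBIT − 97,000)(1 − t)/340,000 = (EBIT − 366,000)(1 − t)/200,000.
The (1 − t) factor cancels: (EBIT − 97,000) × 200,000 = (EBIT − 366,000) × 340,000.
EBIT × (340,000 − 200,000) = 366,000 × 340,000 − 97,000 × 200,000 = 105,040,000,000, so EBIT = 105,040,000,000 ÷ 140,000 = 750,285.71.

R$750,286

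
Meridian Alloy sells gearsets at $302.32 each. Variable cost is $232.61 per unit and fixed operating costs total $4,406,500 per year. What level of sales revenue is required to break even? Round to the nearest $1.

$19,110,215

Contribution margin per unit = $302.32 − $232.61 = $69.71, a CM ratio of $69.71 ÷ $302.32 = 0.2306.
Break-even sales = FC ÷ CM ratio = $4,406,500 × $302.32 / $69.71 = $19,110,215.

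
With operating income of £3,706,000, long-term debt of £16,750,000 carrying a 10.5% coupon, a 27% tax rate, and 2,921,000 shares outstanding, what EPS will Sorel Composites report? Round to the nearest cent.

£0.49

Pre-tax income = £3,706,000 − £1,758,750.00 = £1,947,250.00.
After tax at 27%: net income = £1,947,250.00 × 0.73 = £1,421,492.50.
Per share: £1,421,492.50 / 2,921,000 shares = £0.49.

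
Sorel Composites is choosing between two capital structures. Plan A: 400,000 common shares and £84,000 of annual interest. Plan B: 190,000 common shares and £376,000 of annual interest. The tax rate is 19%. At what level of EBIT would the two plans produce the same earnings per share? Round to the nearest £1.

Set EPS_A = EPS_B: (EBIT − £84,000)(1 − 0.19) ÷ 400,000 = (EBIT − £376,000)(1 − 0.19) ÷ 190,000.
Cancelling (1 − t) and cross-multiplying: 190,000·(EBIT − 84,000) = 400,000·(EBIT − 376,000).
Solving, EBIT = (376,000·400,000 − 84,000·190,000) / (400,000 − 190,000) = 134,440,000,000 / 210,000 = 640,190.48.

£640,190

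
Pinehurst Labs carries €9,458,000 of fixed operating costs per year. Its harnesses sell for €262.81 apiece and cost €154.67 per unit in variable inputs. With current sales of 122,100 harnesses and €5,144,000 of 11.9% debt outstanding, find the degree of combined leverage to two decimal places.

4.21

Contribution at this volume is 122,100 × €108.14 = €13,203,894.00.
Operating income = contribution − fixed costs = €13,203,894.00 − €9,458,000 = €3,745,894.00. Interest = €612,136.00.
DOL = €13,203,894.00 ÷ €3,745,894.00 = 3.5249; DFL = €3,745,894.00 ÷ €3,133,758.00 = 1.1953.
DCL = DOL × DFL = 3.5249 × 1.1953 = 4.2133.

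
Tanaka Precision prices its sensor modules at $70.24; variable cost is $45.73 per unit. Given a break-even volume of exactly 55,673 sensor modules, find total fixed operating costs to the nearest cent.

Each unit contributes $70.24 − $45.73 = $24.51.
Fixed costs = break-even units × CM = 55,673 × $24.51 = $1,364,545.23.

$1,364,545.23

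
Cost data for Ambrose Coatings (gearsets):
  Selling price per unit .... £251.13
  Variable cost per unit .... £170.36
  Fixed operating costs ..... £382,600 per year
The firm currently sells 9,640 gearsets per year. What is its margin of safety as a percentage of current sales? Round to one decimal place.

50.9%

Contribution margin per unit = £251.13 − £170.36 = £80.77. Break-even units = £382,600 ÷ £80.77 = 4,736.91; break-even revenue = 4,736.91 × £251.13 = £1,189,579.52.
Current sales = 9,640 × £251.13 = £2,420,893.20.
Margin of safety = (£2,420,893.20 − £1,189,579.52) ÷ £2,420,893.20 = 50.9%.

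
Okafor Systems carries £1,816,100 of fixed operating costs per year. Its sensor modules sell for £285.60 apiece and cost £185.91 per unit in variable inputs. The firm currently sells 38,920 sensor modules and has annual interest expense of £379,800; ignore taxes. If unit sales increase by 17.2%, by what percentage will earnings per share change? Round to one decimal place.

Total contribution margin = 38,920 × £99.69 = £3,879,934.80.
Operating income = contribution − fixed costs = £3,879,934.80 − £1,816,100 = £2,063,834.80.
After interest of £379,800.00, pre-tax earnings = £1,684,034.80.
DCL = total CM / (EBIT − I) = £3,879,934.80 / £1,684,034.80 = 2.3040.
EPS therefore changes by 2.3040 × (+17.2%) = +39.6%.

+39.6%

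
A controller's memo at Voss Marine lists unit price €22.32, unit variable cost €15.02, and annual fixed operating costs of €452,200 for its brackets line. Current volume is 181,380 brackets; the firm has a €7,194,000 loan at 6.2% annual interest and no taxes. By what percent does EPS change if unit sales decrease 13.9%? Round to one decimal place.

-43.2%

Total contribution margin = 181,380 × €7.30 = €1,324,074.00.
Operating income = contribution − fixed costs = €1,324,074.00 − €452,200 = €871,874.00.
After interest of €446,028.00, pre-tax earnings = €425,846.00.
DCL = total CM / (EBIT − I) = €1,324,074.00 / €425,846.00 = 3.1093.
EPS therefore changes by 3.1093 × (-13.9%) = -43.2%.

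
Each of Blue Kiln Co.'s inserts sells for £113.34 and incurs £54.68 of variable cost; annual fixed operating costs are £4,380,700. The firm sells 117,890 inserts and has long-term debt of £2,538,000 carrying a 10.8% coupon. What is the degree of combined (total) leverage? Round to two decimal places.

3.06

At 117,890 units, contribution = 117,890 × £58.66 = £6,915,427.40.
EBIT = £6,915,427.40 − £4,380,700 = £2,534,727.40. Interest = £274,104.00, so EBIT − I = £2,260,623.40.
DCL = contribution ÷ (EBIT − I) = £6,915,427.40 ÷ £2,260,623.40 = 3.0591.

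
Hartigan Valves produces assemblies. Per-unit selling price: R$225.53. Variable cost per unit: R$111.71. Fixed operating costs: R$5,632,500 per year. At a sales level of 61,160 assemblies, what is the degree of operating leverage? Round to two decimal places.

Total contribution margin = 61,160 × R$113.82 = R$6,961,231.20.
Operating income = contribution − fixed costs = R$6,961,231.20 − R$5,632,500 = R$1,328,731.20.
So DOL = total CM / EBIT = R$6,961,231.20 / R$1,328,731.20 = 5.2390.

5.24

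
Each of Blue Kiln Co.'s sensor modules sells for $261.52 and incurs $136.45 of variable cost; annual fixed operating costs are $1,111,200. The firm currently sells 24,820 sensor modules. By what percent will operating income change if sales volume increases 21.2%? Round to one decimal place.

Total contribution margin = 24,820 × $125.07 = $3,104,237.40.
EBIT = $3,104,237.40 − $1,111,200 = $1,993,037.40.
DOL = contribution ÷ EBIT = $3,104,237.40 ÷ $1,993,037.40 = 1.5575.
Operating income changes by 1.5575 × +21.2% = +33.0%.

+33.0%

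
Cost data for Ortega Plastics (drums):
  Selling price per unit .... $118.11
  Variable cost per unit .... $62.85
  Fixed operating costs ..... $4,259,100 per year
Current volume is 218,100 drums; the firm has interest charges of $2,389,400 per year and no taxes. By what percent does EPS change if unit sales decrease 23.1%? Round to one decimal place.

-51.5%

Contribution at this volume is 218,100 × $55.26 = $12,052,206.00.
Subtracting fixed costs: EBIT = $12,052,206.00 − $4,259,100 = $7,793,106.00.
After interest of $2,389,400.00, pre-tax earnings = $5,403,706.00.
Degree of combined leverage = contribution ÷ (EBIT − I) = $12,052,206.00 ÷ $5,403,706.00 = 2.2304.
%ΔEPS = DCL × %ΔSales = 2.2304 × -23.1% = -51.5%.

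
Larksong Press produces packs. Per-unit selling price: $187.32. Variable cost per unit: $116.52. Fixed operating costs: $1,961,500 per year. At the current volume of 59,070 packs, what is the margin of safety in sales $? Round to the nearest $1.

Contribution margin per unit = $187.32 − $116.52 = $70.80. Break-even units = $1,961,500 ÷ $70.80 = 27,704.80; break-even revenue = 27,704.80 × $187.32 = $5,189,663.56.
Actual sales revenue = 59,070 × $187.32 = $11,064,992.40.
Margin of safety = $11,064,992.40 − $5,189,663.56 = $5,875,329.

$5,875,329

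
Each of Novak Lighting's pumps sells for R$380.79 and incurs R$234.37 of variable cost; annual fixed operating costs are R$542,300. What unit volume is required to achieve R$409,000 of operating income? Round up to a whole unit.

6,498 pumps

Contribution margin per unit = R$380.79 − R$234.37 = R$146.42.
Required volume = (fixed costs + target profit) ÷ CM = (R$542,300 + R$409,000) ÷ R$146.42 = 6,497.06, so 6,498 pumps.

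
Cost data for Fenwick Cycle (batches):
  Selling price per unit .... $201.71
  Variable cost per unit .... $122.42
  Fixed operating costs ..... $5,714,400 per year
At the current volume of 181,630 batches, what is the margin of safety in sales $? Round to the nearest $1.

$22,099,425

Unit CM = price − variable cost = $201.71 − $122.42 = $79.29. Break-even units = $5,714,400 ÷ $79.29 = 72,069.62; break-even revenue = 72,069.62 × $201.71 = $14,537,162.62.
Actual sales revenue = 181,630 × $201.71 = $36,636,587.30.
Margin of safety = $36,636,587.30 − $14,537,162.62 = $22,099,425.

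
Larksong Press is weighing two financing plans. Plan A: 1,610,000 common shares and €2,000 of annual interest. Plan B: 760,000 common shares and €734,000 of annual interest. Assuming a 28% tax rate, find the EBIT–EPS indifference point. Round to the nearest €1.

€1,388,494

Set EPS_A = EPS_B: (EBIT − €2,000)(1 − 0.28) ÷ 1,610,000 = (EBIT − €734,000)(1 − 0.28) ÷ 760,000.
The (1 − t) factor cancels: (EBIT − 2,000) × 760,000 = (EBIT − 734,000) × 1,610,000.
Solving, EBIT = (734,000·1,610,000 − 2,000·760,000) / (1,610,000 − 760,000) = 1,180,220,000,000 / 850,000 = 1,388,494.12.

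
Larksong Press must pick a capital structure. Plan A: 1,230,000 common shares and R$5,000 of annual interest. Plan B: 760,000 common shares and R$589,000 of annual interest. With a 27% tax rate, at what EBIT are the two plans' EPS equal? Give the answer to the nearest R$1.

R$1,533,340

Set EPS_A = EPS_B: (EBIT − R$5,000)(1 − 0.27) ÷ 1,230,000 = (EBIT − R$589,000)(1 − 0.27) ÷ 760,000.
The (1 − t) factor cancels: (EBIT − 5,000) × 760,000 = (EBIT − 589,000) × 1,230,000.
Solving, EBIT = (589,000·1,230,000 − 5,000·760,000) / (1,230,000 − 760,000) = 720,670,000,000 / 470,000 = 1,533,340.43.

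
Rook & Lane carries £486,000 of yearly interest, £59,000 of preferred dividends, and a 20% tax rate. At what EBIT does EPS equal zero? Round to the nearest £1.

£559,750

Preferred dividends are paid after tax, so their pre-tax equivalent is £59,000 ÷ (1 − 0.20) = £73,750.00.
Financial break-even EBIT = interest + D_p ÷ (1 − t) = £486,000 + £73,750.00 = £559,750.00.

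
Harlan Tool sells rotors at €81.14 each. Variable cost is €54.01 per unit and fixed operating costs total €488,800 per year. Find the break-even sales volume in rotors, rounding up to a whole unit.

18,017 rotors

Each unit contributes €81.14 − €54.01 = €27.13.
Units to break even: €488,800 ÷ €27.13 = 18,016.96, rounded up to 18,017.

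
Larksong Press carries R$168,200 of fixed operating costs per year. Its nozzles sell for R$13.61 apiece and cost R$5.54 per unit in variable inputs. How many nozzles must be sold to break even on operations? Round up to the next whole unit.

20,843 nozzles

Unit CM = price − variable cost = R$13.61 − R$5.54 = R$8.07.
Break-even volume = fixed costs ÷ CM per unit = R$168,200 ÷ R$8.07 = 20,842.63, so 20,843 nozzles.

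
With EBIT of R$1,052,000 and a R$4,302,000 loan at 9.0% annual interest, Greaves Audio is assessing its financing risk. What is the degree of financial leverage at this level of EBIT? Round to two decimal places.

Annual interest charges come to R$387,180.00.
DFL = EBIT ÷ (EBIT − I) = R$1,052,000 ÷ (R$1,052,000 − R$387,180.00) = R$1,052,000 ÷ R$664,820.00 = 1.5824.

1.58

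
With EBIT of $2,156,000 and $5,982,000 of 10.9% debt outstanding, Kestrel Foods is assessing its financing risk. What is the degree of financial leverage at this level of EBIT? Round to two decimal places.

Interest = $652,038.00.
Degree of financial leverage = EBIT / (EBIT − interest) = $2,156,000 / $1,503,962.00 = 1.4335.

1.43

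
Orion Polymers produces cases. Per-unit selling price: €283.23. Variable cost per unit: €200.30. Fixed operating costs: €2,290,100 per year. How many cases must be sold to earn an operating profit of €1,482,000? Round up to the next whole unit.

45,486 cases

Unit CM = price − variable cost = €283.23 − €200.30 = €82.93.
Units = (FC + target) / CM = (€2,290,100 + €1,482,000) / €82.93 = 45,485.35, so 45,486 cases.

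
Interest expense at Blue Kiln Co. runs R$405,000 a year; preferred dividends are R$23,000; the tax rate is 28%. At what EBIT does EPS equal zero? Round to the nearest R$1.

Grossing the preferred dividend up to pre-tax terms: R$23,000 / (1 − 0.28) = R$31,944.44.
EPS = 0 when EBIT covers interest plus the pre-tax preferred burden: R$405,000 + R$31,944.44 = R$436,944.44.

R$436,944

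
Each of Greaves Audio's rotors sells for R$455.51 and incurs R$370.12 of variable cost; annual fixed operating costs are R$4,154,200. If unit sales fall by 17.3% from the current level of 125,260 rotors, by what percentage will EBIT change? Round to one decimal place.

-28.3%

Total contribution margin = 125,260 × R$85.39 = R$10,695,951.40.
EBIT = R$10,695,951.40 − R$4,154,200 = R$6,541,751.40.
Degree of operating leverage = R$10,695,951.40 / R$6,541,751.40 = 1.6350.
%ΔEBIT = DOL × %ΔSales = 1.6350 × -17.3% = -28.3%.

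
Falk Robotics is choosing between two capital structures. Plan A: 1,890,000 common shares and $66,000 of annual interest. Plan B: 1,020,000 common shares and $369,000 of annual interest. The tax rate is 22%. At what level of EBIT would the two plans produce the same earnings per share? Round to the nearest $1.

Set EPS_A = EPS_B: (EBIT − $66,000)(1 − 0.22) ÷ 1,890,000 = (EBIT − $369,000)(1 − 0.22) ÷ 1,020,000.
The (1 − t) factor cancels: (EBIT − 66,000) × 1,020,000 = (EBIT − 369,000) × 1,890,000.
EBIT × (1,890,000 − 1,020,000) = 369,000 × 1,890,000 − 66,000 × 1,020,000 = 630,090,000,000, so EBIT = 630,090,000,000 ÷ 870,000 = 724,241.38.

$724,241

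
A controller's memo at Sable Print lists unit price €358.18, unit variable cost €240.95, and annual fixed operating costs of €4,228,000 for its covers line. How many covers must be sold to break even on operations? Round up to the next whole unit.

36,066 covers

Contribution margin per unit = €358.18 − €240.95 = €117.23.
Units to break even: €4,228,000 ÷ €117.23 = 36,065.85, rounded up to 36,066.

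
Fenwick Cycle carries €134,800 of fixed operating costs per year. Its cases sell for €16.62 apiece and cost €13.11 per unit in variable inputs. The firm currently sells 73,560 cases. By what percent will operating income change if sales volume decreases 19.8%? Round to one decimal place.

-41.4%

Contribution at this volume is 73,560 × €3.51 = €258,195.60.
Operating income = contribution − fixed costs = €258,195.60 − €134,800 = €123,395.60.
Degree of operating leverage = €258,195.60 / €123,395.60 = 2.0924.
So EBIT moves 2.0924 × (-19.8%) = -41.4%.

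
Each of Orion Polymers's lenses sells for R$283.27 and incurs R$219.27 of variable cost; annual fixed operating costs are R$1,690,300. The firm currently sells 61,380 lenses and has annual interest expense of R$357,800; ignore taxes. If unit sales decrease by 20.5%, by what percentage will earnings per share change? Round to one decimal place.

Total contribution margin = 61,380 × R$64.00 = R$3,928,320.00.
Subtracting fixed costs: EBIT = R$3,928,320.00 − R$1,690,300 = R$2,238,020.00.
After interest of R$357,800.00, pre-tax earnings = R$1,880,220.00.
Degree of combined leverage = contribution ÷ (EBIT − I) = R$3,928,320.00 ÷ R$1,880,220.00 = 2.0893.
%ΔEPS = DCL × %ΔSales = 2.0893 × -20.5% = -42.8%.

-42.8%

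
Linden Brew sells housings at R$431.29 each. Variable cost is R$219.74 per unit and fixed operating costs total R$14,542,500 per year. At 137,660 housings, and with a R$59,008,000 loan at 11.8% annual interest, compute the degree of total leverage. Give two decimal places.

3.82

Total contribution margin = 137,660 × R$211.55 = R$29,121,973.00.
Operating income = contribution − fixed costs = R$29,121,973.00 − R$14,542,500 = R$14,579,473.00. Interest = R$6,962,944.00.
DOL = R$29,121,973.00 ÷ R$14,579,473.00 = 1.9975; DFL = R$14,579,473.00 ÷ R$7,616,529.00 = 1.9142.
DCL = DOL × DFL = 1.9975 × 1.9142 = 3.8236.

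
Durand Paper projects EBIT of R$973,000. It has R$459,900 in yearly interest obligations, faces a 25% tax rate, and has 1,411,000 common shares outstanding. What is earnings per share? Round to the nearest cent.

R$0.27

Pre-tax income = R$973,000 − R$459,900.00 = R$513,100.00.
Net income = R$513,100.00 × (1 − 0.25) = R$384,825.00.
Per share: R$384,825.00 / 1,411,000 shares = R$0.27.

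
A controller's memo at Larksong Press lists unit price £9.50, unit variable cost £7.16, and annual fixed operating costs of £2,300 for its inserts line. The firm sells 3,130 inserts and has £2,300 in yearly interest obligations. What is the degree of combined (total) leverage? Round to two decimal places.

Contribution at this volume is 3,130 × £2.34 = £7,324.20.
Subtracting fixed costs: EBIT = £7,324.20 − £2,300 = £5,024.20. Interest = £2,300.00, so EBIT − I = £2,724.20.
DCL = contribution ÷ (EBIT − I) = £7,324.20 ÷ £2,724.20 = 2.6886.

2.69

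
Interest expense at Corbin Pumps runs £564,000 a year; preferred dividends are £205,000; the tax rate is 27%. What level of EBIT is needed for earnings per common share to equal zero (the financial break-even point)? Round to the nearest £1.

£844,822

Grossing the preferred dividend up to pre-tax terms: £205,000 / (1 − 0.27) = £280,821.92.
EPS = 0 when EBIT covers interest plus the pre-tax preferred burden: £564,000 + £280,821.92 = £844,821.92.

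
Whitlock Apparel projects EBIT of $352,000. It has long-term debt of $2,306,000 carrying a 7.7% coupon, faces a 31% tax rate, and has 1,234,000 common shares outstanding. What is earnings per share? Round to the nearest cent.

Interest = $177,562.00, so EBT = $352,000 − $177,562.00 = $174,438.00.
After tax at 31%: net income = $174,438.00 × 0.69 = $120,362.22.
EPS = $120,362.22 ÷ 1,234,000 = $0.10.

$0.10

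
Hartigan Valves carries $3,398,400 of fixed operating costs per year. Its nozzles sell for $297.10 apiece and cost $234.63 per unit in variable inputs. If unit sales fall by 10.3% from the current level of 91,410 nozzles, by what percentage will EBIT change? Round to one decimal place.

-25.4%

Total contribution margin = 91,410 × $62.47 = $5,710,382.70.
Operating income = contribution − fixed costs = $5,710,382.70 − $3,398,400 = $2,311,982.70.
DOL = contribution ÷ EBIT = $5,710,382.70 ÷ $2,311,982.70 = 2.4699.
Operating income changes by 2.4699 × -10.3% = -25.4%.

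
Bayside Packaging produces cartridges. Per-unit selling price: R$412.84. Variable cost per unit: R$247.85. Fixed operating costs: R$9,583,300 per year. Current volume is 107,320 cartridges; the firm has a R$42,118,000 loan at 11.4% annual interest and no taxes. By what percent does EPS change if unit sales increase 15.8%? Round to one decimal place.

+84.2%

Total contribution margin = 107,320 × R$164.99 = R$17,706,726.80.
EBIT = R$17,706,726.80 − R$9,583,300 = R$8,123,426.80.
After interest of R$4,801,452.00, pre-tax earnings = R$3,321,974.80.
DCL = total CM / (EBIT − I) = R$17,706,726.80 / R$3,321,974.80 = 5.3302.
%ΔEPS = DCL × %ΔSales = 5.3302 × +15.8% = +84.2%.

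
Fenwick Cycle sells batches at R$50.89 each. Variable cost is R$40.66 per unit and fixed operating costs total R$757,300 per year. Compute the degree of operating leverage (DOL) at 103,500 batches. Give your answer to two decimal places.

At 103,500 units, contribution = 103,500 × R$10.23 = R$1,058,805.00.
EBIT = R$1,058,805.00 − R$757,300 = R$301,505.00.
DOL = contribution ÷ EBIT = R$1,058,805.00 ÷ R$301,505.00 = 3.5117.

3.51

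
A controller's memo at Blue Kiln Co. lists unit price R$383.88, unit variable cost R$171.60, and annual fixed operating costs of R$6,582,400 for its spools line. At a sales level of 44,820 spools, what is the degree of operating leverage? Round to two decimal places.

At 44,820 units, contribution = 44,820 × R$212.28 = R$9,514,389.60.
Operating income = contribution − fixed costs = R$9,514,389.60 − R$6,582,400 = R$2,931,989.60.
Degree of operating leverage = R$9,514,389.60 / R$2,931,989.60 = 3.2450.

3.25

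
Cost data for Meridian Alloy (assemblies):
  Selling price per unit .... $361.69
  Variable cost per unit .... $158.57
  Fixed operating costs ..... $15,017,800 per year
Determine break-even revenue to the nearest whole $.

$26,741,769

CM per unit = $361.69 − $158.57 = $203.12; CM ratio = $203.12 / $361.69 = 0.5616.
Break-even sales = FC ÷ CM ratio = $15,017,800 × $361.69 / $203.12 = $26,741,769.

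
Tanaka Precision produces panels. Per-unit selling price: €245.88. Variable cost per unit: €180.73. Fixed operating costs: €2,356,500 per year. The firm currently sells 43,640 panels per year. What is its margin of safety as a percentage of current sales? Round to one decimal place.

17.1%

Each unit contributes €245.88 − €180.73 = €65.15. Break-even units = €2,356,500 ÷ €65.15 = 36,170.38; break-even revenue = 36,170.38 × €245.88 = €8,893,572.06.
Current sales = 43,640 × €245.88 = €10,730,203.20.
Margin of safety = (€10,730,203.20 − €8,893,572.06) ÷ €10,730,203.20 = 17.1%.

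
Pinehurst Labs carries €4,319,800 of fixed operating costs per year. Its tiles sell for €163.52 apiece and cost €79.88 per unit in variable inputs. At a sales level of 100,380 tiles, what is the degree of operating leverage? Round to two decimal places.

At 100,380 units, contribution = 100,380 × €83.64 = €8,395,783.20.
EBIT = €8,395,783.20 − €4,319,800 = €4,075,983.20.
Degree of operating leverage = €8,395,783.20 / €4,075,983.20 = 2.0598.

2.06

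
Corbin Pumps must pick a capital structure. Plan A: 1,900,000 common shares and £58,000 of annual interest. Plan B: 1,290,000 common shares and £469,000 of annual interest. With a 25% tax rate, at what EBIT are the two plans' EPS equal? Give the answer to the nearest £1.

Set EPS_A = EPS_B: (EBIT − £58,000)(1 − 0.25) ÷ 1,900,000 = (EBIT − £469,000)(1 − 0.25) ÷ 1,290,000.
Cancelling (1 − t) and cross-multiplying: 1,290,000·(EBIT − 58,000) = 1,900,000·(EBIT − 469,000).
Solving, EBIT = (469,000·1,900,000 − 58,000·1,290,000) / (1,900,000 − 1,290,000) = 816,280,000,000 / 610,000 = 1,338,163.93.

£1,338,164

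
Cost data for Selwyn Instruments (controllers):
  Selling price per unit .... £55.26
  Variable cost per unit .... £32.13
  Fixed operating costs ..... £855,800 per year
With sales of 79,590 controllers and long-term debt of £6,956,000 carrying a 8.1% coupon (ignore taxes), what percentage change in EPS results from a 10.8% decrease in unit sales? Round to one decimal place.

-47.1%

At 79,590 units, contribution = 79,590 × £23.13 = £1,840,916.70.
Subtracting fixed costs: EBIT = £1,840,916.70 − £855,800 = £985,116.70.
After interest of £563,436.00, pre-tax earnings = £421,680.70.
Degree of combined leverage = contribution ÷ (EBIT − I) = £1,840,916.70 ÷ £421,680.70 = 4.3657.
%ΔEPS = DCL × %ΔSales = 4.3657 × -10.8% = -47.1%.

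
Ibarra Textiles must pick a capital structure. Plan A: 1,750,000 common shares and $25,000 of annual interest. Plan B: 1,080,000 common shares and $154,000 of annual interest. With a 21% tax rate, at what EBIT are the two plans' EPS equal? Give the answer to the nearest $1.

$361,940

Set EPS_A = EPS_B: (EBIT − $25,000)(1 − 0.21) ÷ 1,750,000 = (EBIT − $154,000)(1 − 0.21) ÷ 1,080,000.
The (1 − t) factor cancels: (EBIT − 25,000) × 1,080,000 = (EBIT − 154,000) × 1,750,000.
Solving, EBIT = (154,000·1,750,000 − 25,000·1,080,000) / (1,750,000 − 1,080,000) = 242,500,000,000 / 670,000 = 361,940.30.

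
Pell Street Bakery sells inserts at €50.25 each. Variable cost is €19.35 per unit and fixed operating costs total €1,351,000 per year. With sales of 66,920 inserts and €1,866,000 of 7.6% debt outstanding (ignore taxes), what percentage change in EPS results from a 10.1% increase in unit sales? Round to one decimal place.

Total contribution margin = 66,920 × €30.90 = €2,067,828.00.
Subtracting fixed costs: EBIT = €2,067,828.00 − €1,351,000 = €716,828.00.
After interest of €141,816.00, pre-tax earnings = €575,012.00.
DCL = total CM / (EBIT − I) = €2,067,828.00 / €575,012.00 = 3.5961.
%ΔEPS = DCL × %ΔSales = 3.5961 × +10.1% = +36.3%.

+36.3%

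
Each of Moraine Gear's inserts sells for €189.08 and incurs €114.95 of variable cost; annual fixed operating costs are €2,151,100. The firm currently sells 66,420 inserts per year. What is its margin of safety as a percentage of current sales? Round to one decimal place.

Contribution margin per unit = €189.08 − €114.95 = €74.13. Break-even units = €2,151,100 ÷ €74.13 = 29,017.94; break-even revenue = 29,017.94 × €189.08 = €5,486,712.37.
Current sales = 66,420 × €189.08 = €12,558,693.60.
Margin of safety = (€12,558,693.60 − €5,486,712.37) ÷ €12,558,693.60 = 56.3%.

56.3%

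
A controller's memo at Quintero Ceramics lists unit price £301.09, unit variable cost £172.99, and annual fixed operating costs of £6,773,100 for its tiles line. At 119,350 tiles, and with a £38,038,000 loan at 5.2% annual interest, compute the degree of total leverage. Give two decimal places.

2.34

Total contribution margin = 119,350 × £128.10 = £15,288,735.00.
Operating income = contribution − fixed costs = £15,288,735.00 − £6,773,100 = £8,515,635.00. Interest = £1,977,976.00, so EBIT − I = £6,537,659.00.
Degree of total leverage = total CM / (EBIT − interest) = £15,288,735.00 / £6,537,659.00 = 2.3386.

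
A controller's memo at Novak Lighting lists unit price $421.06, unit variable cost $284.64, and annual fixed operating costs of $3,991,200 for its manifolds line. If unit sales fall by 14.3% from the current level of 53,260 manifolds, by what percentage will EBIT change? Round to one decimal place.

At 53,260 units, contribution = 53,260 × $136.42 = $7,265,729.20.
Operating income = contribution − fixed costs = $7,265,729.20 − $3,991,200 = $3,274,529.20.
So DOL = total CM / EBIT = $7,265,729.20 / $3,274,529.20 = 2.2189.
So EBIT moves 2.2189 × (-14.3%) = -31.7%.

-31.7%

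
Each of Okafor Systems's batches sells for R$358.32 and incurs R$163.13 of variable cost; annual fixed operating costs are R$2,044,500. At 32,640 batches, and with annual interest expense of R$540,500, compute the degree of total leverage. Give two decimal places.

At 32,640 units, contribution = 32,640 × R$195.19 = R$6,371,001.60.
Operating income = contribution − fixed costs = R$6,371,001.60 − R$2,044,500 = R$4,326,501.60. Interest = R$540,500.00.
DOL = R$6,371,001.60 ÷ R$4,326,501.60 = 1.4726; DFL = R$4,326,501.60 ÷ R$3,786,001.60 = 1.1428.
Combined leverage = 1.4726 × 1.1428 = 1.6829.

1.68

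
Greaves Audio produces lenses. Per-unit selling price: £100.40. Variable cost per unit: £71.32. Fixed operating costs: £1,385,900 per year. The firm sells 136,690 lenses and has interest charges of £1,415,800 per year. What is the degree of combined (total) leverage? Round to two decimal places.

3.39

Total contribution margin = 136,690 × £29.08 = £3,974,945.20.
Subtracting fixed costs: EBIT = £3,974,945.20 − £1,385,900 = £2,589,045.20. Interest = £1,415,800.00.
DOL = £3,974,945.20 ÷ £2,589,045.20 = 1.5353; DFL = £2,589,045.20 ÷ £1,173,245.20 = 2.2067.
Combined leverage = 1.5353 × 2.2067 = 3.3879.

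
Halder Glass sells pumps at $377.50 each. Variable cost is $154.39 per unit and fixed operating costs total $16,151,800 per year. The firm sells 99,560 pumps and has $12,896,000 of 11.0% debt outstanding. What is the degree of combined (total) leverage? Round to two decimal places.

At 99,560 units, contribution = 99,560 × $223.11 = $22,212,831.60.
EBIT = $22,212,831.60 − $16,151,800 = $6,061,031.60. Interest = $1,418,560.00.
DOL = $22,212,831.60 ÷ $6,061,031.60 = 3.6649; DFL = $6,061,031.60 ÷ $4,642,471.60 = 1.3056.
DCL = DOL × DFL = 3.6649 × 1.3056 = 4.7849.

4.78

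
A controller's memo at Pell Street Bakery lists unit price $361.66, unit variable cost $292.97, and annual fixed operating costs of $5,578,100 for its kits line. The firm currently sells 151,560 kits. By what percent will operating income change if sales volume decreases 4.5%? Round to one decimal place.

Contribution at this volume is 151,560 × $68.69 = $10,410,656.40.
EBIT = $10,410,656.40 − $5,578,100 = $4,832,556.40.
Degree of operating leverage = $10,410,656.40 / $4,832,556.40 = 2.1543.
So EBIT moves 2.1543 × (-4.5%) = -9.7%.

-9.7%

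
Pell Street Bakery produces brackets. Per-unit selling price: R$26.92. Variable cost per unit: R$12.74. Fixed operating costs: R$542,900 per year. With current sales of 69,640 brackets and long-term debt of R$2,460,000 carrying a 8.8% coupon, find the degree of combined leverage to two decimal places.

4.33

At 69,640 units, contribution = 69,640 × R$14.18 = R$987,495.20.
Subtracting fixed costs: EBIT = R$987,495.20 − R$542,900 = R$444,595.20. Interest = R$216,480.00.
DOL = R$987,495.20 ÷ R$444,595.20 = 2.2211; DFL = R$444,595.20 ÷ R$228,115.20 = 1.9490.
DCL = DOL × DFL = 2.2211 × 1.9490 = 4.3289.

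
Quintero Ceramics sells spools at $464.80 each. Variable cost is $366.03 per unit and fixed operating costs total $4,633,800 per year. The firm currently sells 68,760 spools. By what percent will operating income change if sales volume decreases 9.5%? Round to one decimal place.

At 68,760 units, contribution = 68,760 × $98.77 = $6,791,425.20.
EBIT = $6,791,425.20 − $4,633,800 = $2,157,625.20.
So DOL = total CM / EBIT = $6,791,425.20 / $2,157,625.20 = 3.1476.
%ΔEBIT = DOL × %ΔSales = 3.1476 × -9.5% = -29.9%.

-29.9%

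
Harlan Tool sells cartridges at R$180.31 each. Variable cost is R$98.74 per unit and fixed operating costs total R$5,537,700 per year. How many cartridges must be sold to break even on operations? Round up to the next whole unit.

67,889 cartridges

Contribution margin per unit = R$180.31 − R$98.74 = R$81.57.
Break-even Q = R$5,537,700 / R$81.57 = 67,888.93 → 67,889 cartridges.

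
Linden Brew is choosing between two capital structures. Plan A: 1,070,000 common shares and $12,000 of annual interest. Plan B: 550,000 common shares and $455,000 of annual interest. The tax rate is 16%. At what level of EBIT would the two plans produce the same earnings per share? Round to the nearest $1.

$923,558

At indifference, (EBIT − 12,000)(1 − t)/1,070,000 = (EBIT − 455,000)(1 − t)/550,000.
Cancelling (1 − t) and cross-multiplying: 550,000·(EBIT − 12,000) = 1,070,000·(EBIT − 455,000).
EBIT × (1,070,000 − 550,000) = 455,000 × 1,070,000 − 12,000 × 550,000 = 480,250,000,000, so EBIT = 480,250,000,000 ÷ 520,000 = 923,557.69.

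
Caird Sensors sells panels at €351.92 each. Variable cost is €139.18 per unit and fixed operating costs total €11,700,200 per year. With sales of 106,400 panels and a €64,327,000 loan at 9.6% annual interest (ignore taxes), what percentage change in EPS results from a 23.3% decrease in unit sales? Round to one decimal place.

At 106,400 units, contribution = 106,400 × €212.74 = €22,635,536.00.
Operating income = contribution − fixed costs = €22,635,536.00 − €11,700,200 = €10,935,336.00.
Interest = €6,175,392.00, so EBIT − I = €4,759,944.00.
DCL = total CM / (EBIT − I) = €22,635,536.00 / €4,759,944.00 = 4.7554.
EPS therefore changes by 4.7554 × (-23.3%) = -110.8%.

-110.8%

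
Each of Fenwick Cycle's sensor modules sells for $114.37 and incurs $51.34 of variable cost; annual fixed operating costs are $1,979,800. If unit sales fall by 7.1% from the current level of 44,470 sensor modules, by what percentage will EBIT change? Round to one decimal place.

At 44,470 units, contribution = 44,470 × $63.03 = $2,802,944.10.
Operating income = contribution − fixed costs = $2,802,944.10 − $1,979,800 = $823,144.10.
DOL = contribution ÷ EBIT = $2,802,944.10 ÷ $823,144.10 = 3.4052.
Operating income changes by 3.4052 × -7.1% = -24.2%.

-24.2%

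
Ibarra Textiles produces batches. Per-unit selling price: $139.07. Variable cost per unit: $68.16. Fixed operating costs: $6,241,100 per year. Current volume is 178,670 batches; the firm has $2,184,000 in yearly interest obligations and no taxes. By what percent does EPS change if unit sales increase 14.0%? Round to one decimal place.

+41.8%

Total contribution margin = 178,670 × $70.91 = $12,669,489.70.
EBIT = $12,669,489.70 − $6,241,100 = $6,428,389.70.
Interest = $2,184,000.00, so EBIT − I = $4,244,389.70.
Degree of combined leverage = contribution ÷ (EBIT − I) = $12,669,489.70 ÷ $4,244,389.70 = 2.9850.
EPS therefore changes by 2.9850 × (+14.0%) = +41.8%.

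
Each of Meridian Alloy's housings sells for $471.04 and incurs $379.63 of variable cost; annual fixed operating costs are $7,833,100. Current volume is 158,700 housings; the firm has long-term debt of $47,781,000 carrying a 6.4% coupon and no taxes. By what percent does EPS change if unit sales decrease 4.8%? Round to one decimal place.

-19.3%

At 158,700 units, contribution = 158,700 × $91.41 = $14,506,767.00.
EBIT = $14,506,767.00 − $7,833,100 = $6,673,667.00.
After interest of $3,057,984.00, pre-tax earnings = $3,615,683.00.
DCL = total CM / (EBIT − I) = $14,506,767.00 / $3,615,683.00 = 4.0122.
%ΔEPS = DCL × %ΔSales = 4.0122 × -4.8% = -19.3%.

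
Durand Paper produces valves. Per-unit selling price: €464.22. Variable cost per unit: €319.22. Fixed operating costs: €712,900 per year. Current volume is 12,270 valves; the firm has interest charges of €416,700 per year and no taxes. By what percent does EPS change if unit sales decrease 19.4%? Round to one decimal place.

-53.1%

At 12,270 units, contribution = 12,270 × €145.00 = €1,779,150.00.
EBIT = €1,779,150.00 − €712,900 = €1,066,250.00.
After interest of €416,700.00, pre-tax earnings = €649,550.00.
Degree of combined leverage = contribution ÷ (EBIT − I) = €1,779,150.00 ÷ €649,550.00 = 2.7391.
%ΔEPS = DCL × %ΔSales = 2.7391 × -19.4% = -53.1%.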